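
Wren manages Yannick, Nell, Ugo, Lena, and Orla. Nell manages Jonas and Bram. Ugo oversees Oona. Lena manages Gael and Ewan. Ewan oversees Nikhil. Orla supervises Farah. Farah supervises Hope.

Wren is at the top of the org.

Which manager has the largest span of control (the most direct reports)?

Direct-report counts: Wren has 5; Orla has 1; Farah has 1; Lena has 2; Ewan has 1; Ugo has 1; Nell has 2. The largest is 5, held by Wren.

Wren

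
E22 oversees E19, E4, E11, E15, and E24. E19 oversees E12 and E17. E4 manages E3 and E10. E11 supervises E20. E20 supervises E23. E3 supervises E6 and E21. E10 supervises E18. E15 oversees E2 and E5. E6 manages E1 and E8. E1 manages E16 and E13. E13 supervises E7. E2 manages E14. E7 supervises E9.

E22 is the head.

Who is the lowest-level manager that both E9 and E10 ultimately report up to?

E9's chain of managers is E7, E13, E1, E6, E3, E4, E22. E10's chain of managers is E4, E22. The first manager that appears in both chains is E4.

E4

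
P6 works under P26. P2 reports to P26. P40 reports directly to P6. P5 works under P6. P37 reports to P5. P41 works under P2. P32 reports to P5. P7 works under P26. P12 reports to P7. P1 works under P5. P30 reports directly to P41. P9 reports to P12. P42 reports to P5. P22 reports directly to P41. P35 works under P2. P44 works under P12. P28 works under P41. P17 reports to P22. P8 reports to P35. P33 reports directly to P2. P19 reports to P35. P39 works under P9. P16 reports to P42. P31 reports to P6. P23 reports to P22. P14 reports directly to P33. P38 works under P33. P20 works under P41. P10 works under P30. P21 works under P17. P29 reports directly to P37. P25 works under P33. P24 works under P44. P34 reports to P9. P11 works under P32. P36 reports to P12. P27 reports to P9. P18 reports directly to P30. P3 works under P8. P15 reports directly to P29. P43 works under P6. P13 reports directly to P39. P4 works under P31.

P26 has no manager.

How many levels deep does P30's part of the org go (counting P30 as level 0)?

The longest chain under P30 runs P30 → P18, which is 1 level below P30.

1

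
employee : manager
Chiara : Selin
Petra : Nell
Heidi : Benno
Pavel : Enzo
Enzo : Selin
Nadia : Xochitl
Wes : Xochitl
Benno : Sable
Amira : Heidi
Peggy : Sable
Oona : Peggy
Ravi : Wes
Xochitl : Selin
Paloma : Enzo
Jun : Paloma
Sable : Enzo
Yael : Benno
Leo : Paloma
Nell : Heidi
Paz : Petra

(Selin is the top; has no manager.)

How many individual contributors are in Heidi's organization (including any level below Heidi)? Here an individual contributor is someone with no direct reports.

The people in Heidi's organization with no one reporting to them are Paz, Amira. That is 2.

2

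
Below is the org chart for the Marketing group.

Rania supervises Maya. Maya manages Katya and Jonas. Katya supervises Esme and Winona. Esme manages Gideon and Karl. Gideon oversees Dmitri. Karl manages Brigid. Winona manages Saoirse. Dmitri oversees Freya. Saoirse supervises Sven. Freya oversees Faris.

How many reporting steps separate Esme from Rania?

Chain from Esme up to Rania: Esme → Katya → Maya → Rania. That is 3 steps up, so Esme is 3 levels below Rania.

3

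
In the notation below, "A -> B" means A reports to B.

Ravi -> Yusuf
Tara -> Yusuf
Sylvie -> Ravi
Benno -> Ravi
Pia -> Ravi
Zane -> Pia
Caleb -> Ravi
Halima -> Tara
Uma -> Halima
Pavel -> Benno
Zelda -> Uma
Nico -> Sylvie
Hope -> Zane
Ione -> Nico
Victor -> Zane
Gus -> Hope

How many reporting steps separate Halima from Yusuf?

Chain from Halima up to Yusuf: Halima → Tara → Yusuf. That is 2 steps up, so Halima is 2 levels below Yusuf.

2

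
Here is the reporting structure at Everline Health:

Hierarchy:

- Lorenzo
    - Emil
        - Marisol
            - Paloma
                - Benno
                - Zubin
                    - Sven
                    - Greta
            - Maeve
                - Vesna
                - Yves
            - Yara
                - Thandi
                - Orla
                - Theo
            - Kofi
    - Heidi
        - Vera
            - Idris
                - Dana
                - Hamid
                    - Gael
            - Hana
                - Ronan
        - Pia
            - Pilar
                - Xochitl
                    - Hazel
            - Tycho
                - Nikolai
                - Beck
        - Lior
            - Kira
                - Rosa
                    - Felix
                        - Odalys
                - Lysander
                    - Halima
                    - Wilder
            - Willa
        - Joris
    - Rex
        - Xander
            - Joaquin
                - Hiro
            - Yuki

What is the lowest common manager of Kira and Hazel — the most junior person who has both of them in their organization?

Kira's chain of managers is Lior, Heidi, Lorenzo. Hazel's chain of managers is Xochitl, Pilar, Pia, Heidi, Lorenzo. The first manager that appears in both chains is Heidi.

Heidi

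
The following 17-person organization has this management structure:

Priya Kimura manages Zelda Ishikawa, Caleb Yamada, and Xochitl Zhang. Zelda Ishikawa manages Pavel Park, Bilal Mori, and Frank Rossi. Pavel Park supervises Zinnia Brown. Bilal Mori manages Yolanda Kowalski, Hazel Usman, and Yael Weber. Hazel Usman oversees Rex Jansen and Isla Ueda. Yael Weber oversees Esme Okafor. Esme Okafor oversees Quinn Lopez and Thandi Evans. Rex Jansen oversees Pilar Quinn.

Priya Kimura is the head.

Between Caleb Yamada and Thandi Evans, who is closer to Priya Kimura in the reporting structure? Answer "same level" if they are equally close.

Caleb Yamada

Caleb Yamada is 1 level below Priya Kimura; Thandi Evans is 5. Caleb Yamada is higher.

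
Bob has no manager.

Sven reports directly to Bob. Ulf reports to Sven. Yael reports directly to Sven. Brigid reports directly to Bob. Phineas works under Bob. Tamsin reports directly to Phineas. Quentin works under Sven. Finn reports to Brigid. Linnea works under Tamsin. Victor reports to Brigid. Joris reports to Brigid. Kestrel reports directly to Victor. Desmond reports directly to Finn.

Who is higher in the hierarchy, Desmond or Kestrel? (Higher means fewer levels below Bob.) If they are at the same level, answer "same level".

same level

Both Desmond and Kestrel are 3 levels below Bob.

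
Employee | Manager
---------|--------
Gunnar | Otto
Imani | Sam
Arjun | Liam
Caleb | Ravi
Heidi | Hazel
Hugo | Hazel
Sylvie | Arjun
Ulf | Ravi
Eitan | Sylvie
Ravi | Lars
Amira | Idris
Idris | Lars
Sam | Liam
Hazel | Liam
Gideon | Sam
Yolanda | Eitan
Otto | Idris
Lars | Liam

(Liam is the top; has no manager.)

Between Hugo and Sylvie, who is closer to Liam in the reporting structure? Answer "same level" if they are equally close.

Both Hugo and Sylvie are 2 levels below Liam.

same level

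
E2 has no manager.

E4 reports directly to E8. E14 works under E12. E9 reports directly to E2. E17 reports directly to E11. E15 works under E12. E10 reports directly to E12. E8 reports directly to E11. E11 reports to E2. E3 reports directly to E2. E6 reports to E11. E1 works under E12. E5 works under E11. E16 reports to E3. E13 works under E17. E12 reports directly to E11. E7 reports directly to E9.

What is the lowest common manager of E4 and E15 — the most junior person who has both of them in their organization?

E11

E4's chain of managers is E8, E11, E2. E15's chain of managers is E12, E11, E2. The first manager that appears in both chains is E11.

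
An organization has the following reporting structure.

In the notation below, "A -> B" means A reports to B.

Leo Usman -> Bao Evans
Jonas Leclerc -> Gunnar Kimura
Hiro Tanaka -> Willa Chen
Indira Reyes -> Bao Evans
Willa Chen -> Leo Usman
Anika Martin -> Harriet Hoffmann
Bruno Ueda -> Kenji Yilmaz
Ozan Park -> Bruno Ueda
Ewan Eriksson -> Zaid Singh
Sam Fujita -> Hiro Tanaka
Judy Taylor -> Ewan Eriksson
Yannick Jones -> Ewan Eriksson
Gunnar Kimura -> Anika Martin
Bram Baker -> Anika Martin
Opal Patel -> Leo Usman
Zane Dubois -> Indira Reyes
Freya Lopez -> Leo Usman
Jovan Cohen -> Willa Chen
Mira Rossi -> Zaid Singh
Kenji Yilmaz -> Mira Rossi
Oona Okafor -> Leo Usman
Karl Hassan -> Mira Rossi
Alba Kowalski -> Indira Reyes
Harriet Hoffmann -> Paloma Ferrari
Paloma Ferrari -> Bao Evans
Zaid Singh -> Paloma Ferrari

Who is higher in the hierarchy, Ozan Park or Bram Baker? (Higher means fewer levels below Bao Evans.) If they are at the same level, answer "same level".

Ozan Park is 6 levels below Bao Evans; Bram Baker is 4. Bram Baker is higher.

Bram Baker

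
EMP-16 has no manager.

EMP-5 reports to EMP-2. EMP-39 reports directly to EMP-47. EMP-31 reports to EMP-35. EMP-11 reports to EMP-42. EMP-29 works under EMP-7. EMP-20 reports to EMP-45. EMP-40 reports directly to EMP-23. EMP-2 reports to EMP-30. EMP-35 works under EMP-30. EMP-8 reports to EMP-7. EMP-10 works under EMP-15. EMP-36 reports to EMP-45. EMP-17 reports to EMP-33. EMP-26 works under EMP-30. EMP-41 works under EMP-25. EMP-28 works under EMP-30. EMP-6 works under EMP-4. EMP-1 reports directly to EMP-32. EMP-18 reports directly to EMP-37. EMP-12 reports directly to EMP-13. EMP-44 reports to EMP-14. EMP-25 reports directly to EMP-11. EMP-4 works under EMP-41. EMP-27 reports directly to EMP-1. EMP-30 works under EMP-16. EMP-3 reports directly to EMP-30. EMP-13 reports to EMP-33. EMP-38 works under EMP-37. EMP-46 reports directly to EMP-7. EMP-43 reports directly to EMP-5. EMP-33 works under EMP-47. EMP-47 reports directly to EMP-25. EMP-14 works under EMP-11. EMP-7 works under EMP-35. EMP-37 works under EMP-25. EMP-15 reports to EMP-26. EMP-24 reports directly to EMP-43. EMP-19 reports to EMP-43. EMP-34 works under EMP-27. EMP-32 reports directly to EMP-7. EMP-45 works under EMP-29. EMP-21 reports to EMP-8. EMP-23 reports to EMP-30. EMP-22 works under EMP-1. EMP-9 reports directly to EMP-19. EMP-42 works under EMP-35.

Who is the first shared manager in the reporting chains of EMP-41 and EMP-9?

EMP-41's chain of managers is EMP-25, EMP-11, EMP-42, EMP-35, EMP-30, EMP-16. EMP-9's chain of managers is EMP-19, EMP-43, EMP-5, EMP-2, EMP-30, EMP-16. The first manager that appears in both chains is EMP-30.

EMP-30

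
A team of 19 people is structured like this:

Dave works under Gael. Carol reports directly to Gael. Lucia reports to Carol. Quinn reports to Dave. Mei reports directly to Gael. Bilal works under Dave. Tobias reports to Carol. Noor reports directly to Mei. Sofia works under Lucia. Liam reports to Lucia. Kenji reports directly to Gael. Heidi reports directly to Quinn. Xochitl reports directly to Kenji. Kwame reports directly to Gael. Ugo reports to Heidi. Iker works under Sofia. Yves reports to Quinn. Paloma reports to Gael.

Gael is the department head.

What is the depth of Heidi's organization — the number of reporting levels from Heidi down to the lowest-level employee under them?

1

The longest chain under Heidi runs Heidi → Ugo, which is 1 level below Heidi.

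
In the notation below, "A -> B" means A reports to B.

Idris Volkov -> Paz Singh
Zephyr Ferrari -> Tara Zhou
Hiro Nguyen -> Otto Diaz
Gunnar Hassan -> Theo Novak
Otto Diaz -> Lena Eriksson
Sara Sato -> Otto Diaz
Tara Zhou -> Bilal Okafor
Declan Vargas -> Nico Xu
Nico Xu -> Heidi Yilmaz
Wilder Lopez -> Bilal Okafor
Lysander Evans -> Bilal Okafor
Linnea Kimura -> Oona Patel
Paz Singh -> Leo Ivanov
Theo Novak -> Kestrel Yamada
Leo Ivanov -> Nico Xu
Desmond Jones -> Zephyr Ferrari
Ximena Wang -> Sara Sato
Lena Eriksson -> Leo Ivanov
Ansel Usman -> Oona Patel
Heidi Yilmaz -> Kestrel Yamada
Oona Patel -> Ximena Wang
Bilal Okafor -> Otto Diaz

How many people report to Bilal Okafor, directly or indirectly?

Bilal Okafor directly manages Tara Zhou, Lysander Evans, Wilder Lopez. Under Tara Zhou: Zephyr Ferrari, Desmond Jones (2). Lysander Evans has no reports. Wilder Lopez has no reports. So Bilal Okafor's organization is 3 direct reports plus everyone under them: 3 + 1 + 1 = 5.

5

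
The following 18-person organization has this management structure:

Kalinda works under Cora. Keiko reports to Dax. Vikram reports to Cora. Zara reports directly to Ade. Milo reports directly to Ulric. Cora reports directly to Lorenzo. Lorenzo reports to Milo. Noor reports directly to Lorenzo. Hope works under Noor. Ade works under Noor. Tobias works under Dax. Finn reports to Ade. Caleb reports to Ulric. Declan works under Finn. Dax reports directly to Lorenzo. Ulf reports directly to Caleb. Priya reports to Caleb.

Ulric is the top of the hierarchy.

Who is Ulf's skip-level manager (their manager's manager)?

Ulf reports to Caleb, and Caleb reports to Ulric. So Ulf's skip-level manager is Ulric.

Ulric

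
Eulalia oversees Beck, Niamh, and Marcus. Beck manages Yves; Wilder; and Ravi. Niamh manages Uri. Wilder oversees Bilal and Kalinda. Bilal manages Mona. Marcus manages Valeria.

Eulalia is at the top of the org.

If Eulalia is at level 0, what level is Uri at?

Chain from Uri up to Eulalia: Uri → Niamh → Eulalia. That is 2 steps up, so Uri is 2 levels below Eulalia.

2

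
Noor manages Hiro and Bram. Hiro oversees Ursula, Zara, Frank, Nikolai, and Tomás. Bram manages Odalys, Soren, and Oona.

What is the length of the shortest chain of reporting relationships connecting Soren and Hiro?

Soren is 2 levels below Noor, and Hiro is 1 level below Noor (their lowest common manager). The shortest path runs up from Soren to Noor and back down to Hiro: 2 + 1 = 3 links.

3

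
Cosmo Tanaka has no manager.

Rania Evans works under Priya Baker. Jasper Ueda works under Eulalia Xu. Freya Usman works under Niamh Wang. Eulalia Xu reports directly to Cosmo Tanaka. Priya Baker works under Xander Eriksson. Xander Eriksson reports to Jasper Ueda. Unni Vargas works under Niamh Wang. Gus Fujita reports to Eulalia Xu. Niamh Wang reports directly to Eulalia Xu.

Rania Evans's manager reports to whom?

Rania Evans reports to Priya Baker, and Priya Baker reports to Xander Eriksson. So Rania Evans's skip-level manager is Xander Eriksson.

Xander Eriksson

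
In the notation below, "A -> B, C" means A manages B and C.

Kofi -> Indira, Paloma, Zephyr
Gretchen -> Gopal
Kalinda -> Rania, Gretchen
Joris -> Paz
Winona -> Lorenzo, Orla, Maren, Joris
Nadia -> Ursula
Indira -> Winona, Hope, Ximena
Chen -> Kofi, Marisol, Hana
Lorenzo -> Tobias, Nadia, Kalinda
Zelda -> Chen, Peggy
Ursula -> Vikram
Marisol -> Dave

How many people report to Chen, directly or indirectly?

Chen directly manages Kofi, Marisol, Hana. Under Kofi: Zephyr, Paloma, Indira, Ximena, Hope, Winona, Joris, Paz, Maren, Orla, Lorenzo, Kalinda, Gretchen, Gopal, Rania, Nadia, Ursula, Vikram, Tobias (19). Under Marisol: Dave (1). Hana has no reports. So Chen's organization is 3 direct reports plus everyone under them: 20 + 2 + 1 = 23.

23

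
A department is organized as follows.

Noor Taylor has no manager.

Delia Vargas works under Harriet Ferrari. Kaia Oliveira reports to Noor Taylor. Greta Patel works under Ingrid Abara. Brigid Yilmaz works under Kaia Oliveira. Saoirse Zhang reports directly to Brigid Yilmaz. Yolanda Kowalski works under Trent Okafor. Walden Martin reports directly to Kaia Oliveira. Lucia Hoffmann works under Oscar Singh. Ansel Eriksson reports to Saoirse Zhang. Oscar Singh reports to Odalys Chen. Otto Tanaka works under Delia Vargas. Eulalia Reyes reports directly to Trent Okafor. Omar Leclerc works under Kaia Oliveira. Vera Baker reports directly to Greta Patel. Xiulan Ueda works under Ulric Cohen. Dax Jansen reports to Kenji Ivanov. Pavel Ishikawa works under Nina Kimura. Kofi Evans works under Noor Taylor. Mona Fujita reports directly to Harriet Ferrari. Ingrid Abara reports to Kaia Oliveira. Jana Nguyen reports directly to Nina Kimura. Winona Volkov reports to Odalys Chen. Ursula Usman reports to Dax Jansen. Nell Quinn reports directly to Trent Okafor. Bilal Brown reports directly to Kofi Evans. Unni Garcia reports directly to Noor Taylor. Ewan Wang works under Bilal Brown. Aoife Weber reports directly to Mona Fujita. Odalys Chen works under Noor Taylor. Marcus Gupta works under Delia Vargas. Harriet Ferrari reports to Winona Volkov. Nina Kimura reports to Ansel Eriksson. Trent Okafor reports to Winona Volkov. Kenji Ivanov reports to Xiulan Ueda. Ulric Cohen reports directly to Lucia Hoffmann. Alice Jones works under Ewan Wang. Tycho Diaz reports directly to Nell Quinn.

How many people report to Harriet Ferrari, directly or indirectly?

Harriet Ferrari directly manages Mona Fujita, Delia Vargas. Under Mona Fujita: Aoife Weber (1). Under Delia Vargas: Otto Tanaka, Marcus Gupta (2). So Harriet Ferrari's organization is 2 direct reports plus everyone under them: 2 + 3 = 5.

5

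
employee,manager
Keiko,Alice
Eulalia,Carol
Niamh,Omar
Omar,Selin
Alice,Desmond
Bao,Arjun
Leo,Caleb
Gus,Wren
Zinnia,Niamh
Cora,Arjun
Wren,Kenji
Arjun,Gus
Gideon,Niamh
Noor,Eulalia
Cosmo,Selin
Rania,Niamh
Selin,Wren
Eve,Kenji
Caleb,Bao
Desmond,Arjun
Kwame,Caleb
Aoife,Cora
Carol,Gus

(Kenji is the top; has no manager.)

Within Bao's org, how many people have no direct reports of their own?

The people in Bao's organization with no one reporting to them are Leo, Kwame. That is 2.

2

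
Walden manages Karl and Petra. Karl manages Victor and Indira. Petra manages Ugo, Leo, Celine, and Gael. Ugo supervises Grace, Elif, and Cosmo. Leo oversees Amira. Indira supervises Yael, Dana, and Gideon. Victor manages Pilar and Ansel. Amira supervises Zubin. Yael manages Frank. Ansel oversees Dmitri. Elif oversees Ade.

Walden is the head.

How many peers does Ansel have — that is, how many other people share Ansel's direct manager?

Ansel reports to Victor. Victor's other direct reports are Pilar — 1 peer.

1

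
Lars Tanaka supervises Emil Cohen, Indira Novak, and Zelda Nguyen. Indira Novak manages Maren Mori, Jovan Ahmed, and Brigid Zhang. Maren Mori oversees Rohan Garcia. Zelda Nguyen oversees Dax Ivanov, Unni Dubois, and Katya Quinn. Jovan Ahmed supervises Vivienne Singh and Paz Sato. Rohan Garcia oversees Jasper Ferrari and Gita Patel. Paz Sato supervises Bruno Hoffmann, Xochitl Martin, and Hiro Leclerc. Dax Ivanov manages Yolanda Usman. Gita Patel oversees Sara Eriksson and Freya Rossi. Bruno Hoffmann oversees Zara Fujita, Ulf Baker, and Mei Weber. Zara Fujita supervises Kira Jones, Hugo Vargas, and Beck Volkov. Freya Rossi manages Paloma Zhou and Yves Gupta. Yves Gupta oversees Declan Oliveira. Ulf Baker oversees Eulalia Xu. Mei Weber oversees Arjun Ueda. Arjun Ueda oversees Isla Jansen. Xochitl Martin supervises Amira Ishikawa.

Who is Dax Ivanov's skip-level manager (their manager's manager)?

Dax Ivanov reports to Zelda Nguyen, and Zelda Nguyen reports to Lars Tanaka. So Dax Ivanov's skip-level manager is Lars Tanaka.

Lars Tanaka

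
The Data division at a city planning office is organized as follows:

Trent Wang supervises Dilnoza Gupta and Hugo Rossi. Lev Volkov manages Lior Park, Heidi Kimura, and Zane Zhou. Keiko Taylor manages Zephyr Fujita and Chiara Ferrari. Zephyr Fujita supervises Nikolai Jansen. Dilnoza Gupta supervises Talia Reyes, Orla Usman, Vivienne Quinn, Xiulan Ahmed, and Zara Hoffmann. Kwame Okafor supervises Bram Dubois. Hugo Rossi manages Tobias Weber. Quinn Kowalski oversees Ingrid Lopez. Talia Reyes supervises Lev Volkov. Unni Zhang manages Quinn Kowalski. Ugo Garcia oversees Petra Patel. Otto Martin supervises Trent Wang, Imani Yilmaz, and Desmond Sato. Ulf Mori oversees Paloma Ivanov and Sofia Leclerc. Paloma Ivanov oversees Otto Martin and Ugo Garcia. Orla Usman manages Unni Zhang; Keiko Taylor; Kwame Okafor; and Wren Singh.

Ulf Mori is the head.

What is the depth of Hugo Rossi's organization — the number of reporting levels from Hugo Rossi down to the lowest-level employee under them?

1

The longest chain under Hugo Rossi runs Hugo Rossi → Tobias Weber, which is 1 level below Hugo Rossi.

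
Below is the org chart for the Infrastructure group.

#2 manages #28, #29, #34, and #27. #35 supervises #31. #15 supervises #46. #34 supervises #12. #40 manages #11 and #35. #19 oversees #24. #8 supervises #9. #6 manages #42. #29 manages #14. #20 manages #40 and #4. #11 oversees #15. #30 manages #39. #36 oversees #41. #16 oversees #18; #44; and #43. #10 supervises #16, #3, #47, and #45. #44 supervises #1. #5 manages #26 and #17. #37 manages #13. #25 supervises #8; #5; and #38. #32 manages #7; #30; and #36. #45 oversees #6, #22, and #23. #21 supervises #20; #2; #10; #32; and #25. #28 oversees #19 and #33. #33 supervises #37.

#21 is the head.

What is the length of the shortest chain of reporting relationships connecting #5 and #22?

5

#5 is 2 levels below #21, and #22 is 3 levels below #21 (their lowest common manager). The shortest path runs up from #5 to #21 and back down to #22: 2 + 3 = 5 links.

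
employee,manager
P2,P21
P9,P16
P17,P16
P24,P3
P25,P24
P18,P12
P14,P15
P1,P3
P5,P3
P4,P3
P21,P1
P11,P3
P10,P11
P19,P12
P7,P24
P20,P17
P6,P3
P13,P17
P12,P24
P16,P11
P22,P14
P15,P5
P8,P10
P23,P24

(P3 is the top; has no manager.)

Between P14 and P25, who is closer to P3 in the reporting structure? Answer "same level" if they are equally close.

P14 is 3 levels below P3; P25 is 2. P25 is higher.

P25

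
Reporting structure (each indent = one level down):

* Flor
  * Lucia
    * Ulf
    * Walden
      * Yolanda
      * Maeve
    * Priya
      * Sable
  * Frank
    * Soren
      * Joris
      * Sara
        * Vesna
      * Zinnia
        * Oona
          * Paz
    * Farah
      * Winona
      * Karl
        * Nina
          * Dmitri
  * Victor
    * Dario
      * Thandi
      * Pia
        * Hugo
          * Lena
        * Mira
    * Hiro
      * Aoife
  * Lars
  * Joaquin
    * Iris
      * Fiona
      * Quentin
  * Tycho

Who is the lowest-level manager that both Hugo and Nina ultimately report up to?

Hugo's chain of managers is Pia, Dario, Victor, Flor. Nina's chain of managers is Karl, Farah, Frank, Flor. The first manager that appears in both chains is Flor.

Flor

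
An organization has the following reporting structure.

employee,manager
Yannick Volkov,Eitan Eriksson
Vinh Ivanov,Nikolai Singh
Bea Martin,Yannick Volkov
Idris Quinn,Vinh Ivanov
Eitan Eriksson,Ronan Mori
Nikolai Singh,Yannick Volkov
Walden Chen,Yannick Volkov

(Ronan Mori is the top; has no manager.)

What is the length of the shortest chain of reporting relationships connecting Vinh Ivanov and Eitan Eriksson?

3

Vinh Ivanov is in Eitan Eriksson's organization: the chain from Vinh Ivanov up to Eitan Eriksson is Vinh Ivanov → Nikolai Singh → Yannick Volkov → Eitan Eriksson, which is 3 links.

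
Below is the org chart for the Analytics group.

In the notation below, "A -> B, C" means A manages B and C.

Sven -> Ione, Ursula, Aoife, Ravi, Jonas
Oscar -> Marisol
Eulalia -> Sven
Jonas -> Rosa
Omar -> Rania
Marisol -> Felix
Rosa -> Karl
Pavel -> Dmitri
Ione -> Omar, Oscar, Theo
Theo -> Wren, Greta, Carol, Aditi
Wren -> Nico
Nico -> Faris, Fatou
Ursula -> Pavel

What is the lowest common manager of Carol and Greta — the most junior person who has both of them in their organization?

Theo

Carol's chain of managers is Theo, Ione, Sven, Eulalia. Greta's chain of managers is Theo, Ione, Sven, Eulalia. The first manager that appears in both chains is Theo.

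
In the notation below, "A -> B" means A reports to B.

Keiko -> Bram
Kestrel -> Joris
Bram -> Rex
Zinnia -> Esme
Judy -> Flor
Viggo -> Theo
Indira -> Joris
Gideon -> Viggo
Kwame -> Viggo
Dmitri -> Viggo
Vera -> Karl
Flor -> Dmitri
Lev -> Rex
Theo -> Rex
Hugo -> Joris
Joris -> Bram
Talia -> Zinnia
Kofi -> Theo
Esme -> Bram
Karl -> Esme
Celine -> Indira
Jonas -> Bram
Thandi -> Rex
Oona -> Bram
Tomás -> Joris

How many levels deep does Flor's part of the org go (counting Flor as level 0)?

The longest chain under Flor runs Flor → Judy, which is 1 level below Flor.

1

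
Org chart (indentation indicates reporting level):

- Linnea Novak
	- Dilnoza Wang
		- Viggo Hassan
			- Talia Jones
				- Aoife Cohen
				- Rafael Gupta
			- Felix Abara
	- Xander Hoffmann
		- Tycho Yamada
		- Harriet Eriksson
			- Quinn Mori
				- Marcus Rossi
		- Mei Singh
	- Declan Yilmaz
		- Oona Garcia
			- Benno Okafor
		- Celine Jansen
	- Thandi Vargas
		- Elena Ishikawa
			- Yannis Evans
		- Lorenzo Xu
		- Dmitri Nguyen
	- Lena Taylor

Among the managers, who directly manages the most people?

Direct-report counts: Linnea Novak has 5; Thandi Vargas has 3; Elena Ishikawa has 1; Declan Yilmaz has 2; Oona Garcia has 1; Xander Hoffmann has 3; Harriet Eriksson has 1; Quinn Mori has 1; Dilnoza Wang has 1; Viggo Hassan has 2; Talia Jones has 2. The largest is 5, held by Linnea Novak.

Linnea Novak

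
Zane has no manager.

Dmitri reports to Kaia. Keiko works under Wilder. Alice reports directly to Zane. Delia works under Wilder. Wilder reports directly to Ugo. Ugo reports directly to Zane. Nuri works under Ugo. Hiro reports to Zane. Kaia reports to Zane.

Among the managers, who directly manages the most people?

Zane

Direct-report counts: Zane has 4; Ugo has 2; Wilder has 2; Kaia has 1. The largest is 4, held by Zane.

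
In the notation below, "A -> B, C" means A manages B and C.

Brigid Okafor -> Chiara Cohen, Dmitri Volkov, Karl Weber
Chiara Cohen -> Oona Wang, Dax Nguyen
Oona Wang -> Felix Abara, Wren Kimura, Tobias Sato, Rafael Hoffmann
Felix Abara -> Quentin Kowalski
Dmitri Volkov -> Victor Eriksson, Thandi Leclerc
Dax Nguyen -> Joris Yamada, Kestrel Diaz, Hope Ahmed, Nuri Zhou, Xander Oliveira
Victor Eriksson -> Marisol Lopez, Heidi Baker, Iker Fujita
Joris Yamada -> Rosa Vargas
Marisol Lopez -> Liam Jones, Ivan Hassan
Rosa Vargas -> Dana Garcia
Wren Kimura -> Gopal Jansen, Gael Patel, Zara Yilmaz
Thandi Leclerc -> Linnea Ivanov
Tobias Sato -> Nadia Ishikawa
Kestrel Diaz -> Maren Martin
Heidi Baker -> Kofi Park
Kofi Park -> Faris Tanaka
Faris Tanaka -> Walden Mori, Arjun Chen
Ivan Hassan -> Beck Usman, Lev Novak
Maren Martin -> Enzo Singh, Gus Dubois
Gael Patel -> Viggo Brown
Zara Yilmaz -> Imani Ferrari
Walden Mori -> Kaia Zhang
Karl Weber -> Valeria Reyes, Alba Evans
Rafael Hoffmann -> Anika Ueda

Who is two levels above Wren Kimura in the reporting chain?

Chiara Cohen

Wren Kimura reports to Oona Wang, and Oona Wang reports to Chiara Cohen. So Wren Kimura's skip-level manager is Chiara Cohen.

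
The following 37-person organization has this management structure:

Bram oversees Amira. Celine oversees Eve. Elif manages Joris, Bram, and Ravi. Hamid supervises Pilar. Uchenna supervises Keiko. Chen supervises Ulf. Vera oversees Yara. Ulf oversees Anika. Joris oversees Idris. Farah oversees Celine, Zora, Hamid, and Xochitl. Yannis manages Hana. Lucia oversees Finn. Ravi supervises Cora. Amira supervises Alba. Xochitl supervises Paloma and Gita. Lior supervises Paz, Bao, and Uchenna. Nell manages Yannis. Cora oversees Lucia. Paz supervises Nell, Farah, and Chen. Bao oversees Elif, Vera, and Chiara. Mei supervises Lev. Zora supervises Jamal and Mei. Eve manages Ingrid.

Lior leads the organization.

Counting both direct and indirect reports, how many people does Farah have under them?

Farah directly manages Celine, Zora, Hamid, Xochitl. Under Celine: Eve, Ingrid (2). Under Zora: Mei, Lev, Jamal (3). Under Hamid: Pilar (1). Under Xochitl: Gita, Paloma (2). So Farah's organization is 4 direct reports plus everyone under them: 3 + 4 + 2 + 3 = 12.

12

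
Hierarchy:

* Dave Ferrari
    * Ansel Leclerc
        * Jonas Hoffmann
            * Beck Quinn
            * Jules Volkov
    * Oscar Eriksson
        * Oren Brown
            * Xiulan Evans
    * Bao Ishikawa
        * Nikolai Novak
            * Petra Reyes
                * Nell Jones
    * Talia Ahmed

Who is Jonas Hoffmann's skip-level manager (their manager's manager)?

Dave Ferrari

Jonas Hoffmann reports to Ansel Leclerc, and Ansel Leclerc reports to Dave Ferrari. So Jonas Hoffmann's skip-level manager is Dave Ferrari.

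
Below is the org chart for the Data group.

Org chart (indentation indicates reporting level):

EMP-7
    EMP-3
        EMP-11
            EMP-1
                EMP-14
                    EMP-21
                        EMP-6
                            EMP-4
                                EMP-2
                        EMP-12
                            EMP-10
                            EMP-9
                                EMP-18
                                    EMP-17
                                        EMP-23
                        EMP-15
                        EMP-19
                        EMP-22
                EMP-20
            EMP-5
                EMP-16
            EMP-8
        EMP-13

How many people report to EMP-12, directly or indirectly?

EMP-12 directly manages EMP-10, EMP-9. EMP-10 has no reports. Under EMP-9: EMP-18, EMP-17, EMP-23 (3). So EMP-12's organization is 2 direct reports plus everyone under them: 1 + 4 = 5.

5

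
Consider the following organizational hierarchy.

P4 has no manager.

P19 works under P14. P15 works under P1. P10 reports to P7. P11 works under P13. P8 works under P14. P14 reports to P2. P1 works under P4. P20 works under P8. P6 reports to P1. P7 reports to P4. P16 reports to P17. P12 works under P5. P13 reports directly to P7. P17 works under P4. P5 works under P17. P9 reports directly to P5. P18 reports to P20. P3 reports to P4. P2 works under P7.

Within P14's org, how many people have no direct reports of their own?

2

The people in P14's organization with no one reporting to them are P19, P18. That is 2.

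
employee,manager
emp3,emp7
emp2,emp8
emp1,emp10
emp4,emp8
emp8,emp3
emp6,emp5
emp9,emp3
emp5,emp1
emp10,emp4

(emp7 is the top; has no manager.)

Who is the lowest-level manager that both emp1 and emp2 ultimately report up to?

emp8

emp1's chain of managers is emp10, emp4, emp8, emp3, emp7. emp2's chain of managers is emp8, emp3, emp7. The first manager that appears in both chains is emp8.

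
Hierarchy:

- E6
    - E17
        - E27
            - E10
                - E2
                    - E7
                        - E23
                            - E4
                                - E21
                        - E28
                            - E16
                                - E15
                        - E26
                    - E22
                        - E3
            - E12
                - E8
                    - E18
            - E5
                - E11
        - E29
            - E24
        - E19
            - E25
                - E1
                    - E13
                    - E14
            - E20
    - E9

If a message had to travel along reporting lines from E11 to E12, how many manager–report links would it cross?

3

E11 is 2 levels below E27, and E12 is 1 level below E27 (their lowest common manager). The shortest path runs up from E11 to E27 and back down to E12: 2 + 1 = 3 links.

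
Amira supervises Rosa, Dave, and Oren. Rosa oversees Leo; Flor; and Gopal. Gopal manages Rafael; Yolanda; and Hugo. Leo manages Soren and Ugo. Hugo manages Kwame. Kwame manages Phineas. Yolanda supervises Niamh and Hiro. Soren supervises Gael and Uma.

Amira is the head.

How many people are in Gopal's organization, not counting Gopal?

Gopal directly manages Rafael, Hugo, Yolanda. Rafael has no reports. Under Hugo: Kwame, Phineas (2). Under Yolanda: Hiro, Niamh (2). So Gopal's organization is 3 direct reports plus everyone under them: 1 + 3 + 3 = 7.

7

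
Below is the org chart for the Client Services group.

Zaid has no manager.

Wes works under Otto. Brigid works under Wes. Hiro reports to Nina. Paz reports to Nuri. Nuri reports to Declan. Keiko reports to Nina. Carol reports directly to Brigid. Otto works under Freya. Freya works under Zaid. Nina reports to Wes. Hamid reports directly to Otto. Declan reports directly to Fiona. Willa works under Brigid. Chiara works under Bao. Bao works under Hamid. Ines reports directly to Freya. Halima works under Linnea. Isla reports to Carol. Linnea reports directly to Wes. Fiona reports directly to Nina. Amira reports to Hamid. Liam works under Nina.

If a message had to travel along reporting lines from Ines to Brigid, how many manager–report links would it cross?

Ines is 1 level below Freya, and Brigid is 3 levels below Freya (their lowest common manager). The shortest path runs up from Ines to Freya and back down to Brigid: 1 + 3 = 4 links.

4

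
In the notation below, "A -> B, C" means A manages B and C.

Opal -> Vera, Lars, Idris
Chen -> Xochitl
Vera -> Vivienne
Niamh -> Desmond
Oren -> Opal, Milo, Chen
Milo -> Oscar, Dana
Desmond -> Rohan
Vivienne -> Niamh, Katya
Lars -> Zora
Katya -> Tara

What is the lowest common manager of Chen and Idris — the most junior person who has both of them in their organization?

Oren

Chen's chain of managers is Oren. Idris's chain of managers is Opal, Oren. The first manager that appears in both chains is Oren.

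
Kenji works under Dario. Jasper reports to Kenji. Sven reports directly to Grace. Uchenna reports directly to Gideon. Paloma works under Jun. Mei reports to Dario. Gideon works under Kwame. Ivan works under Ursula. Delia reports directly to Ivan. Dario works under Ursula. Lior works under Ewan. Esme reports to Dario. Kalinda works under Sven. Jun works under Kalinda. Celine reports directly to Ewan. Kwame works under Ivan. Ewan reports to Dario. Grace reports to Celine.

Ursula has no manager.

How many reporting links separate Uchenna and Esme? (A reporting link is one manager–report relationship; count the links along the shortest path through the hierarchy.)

Uchenna is 4 levels below Ursula, and Esme is 2 levels below Ursula (their lowest common manager). The shortest path runs up from Uchenna to Ursula and back down to Esme: 4 + 2 = 6 links.

6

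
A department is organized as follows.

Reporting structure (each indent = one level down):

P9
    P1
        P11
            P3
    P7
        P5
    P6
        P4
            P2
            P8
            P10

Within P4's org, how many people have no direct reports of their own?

3

The people in P4's organization with no one reporting to them are P10, P8, P2. That is 3.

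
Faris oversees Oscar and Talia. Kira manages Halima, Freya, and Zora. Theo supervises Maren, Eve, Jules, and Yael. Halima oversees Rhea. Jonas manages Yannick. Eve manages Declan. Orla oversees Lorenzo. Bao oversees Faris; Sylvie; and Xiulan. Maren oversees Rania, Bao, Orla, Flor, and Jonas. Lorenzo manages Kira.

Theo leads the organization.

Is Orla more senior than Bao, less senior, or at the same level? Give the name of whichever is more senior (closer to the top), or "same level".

Both Orla and Bao are 2 levels below Theo.

same level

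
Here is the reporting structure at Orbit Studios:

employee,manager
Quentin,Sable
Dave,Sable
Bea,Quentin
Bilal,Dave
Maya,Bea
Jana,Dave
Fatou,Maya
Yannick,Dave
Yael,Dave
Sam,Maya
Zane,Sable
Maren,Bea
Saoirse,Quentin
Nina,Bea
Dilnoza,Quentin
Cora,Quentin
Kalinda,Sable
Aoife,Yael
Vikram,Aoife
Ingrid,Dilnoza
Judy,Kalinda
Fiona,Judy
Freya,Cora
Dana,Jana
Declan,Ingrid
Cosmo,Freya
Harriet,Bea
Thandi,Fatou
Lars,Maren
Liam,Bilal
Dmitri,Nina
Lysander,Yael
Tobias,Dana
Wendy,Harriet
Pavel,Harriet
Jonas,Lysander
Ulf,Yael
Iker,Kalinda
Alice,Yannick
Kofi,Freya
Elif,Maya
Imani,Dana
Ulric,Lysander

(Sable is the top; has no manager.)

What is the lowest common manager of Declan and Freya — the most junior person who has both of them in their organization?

Quentin

Declan's chain of managers is Ingrid, Dilnoza, Quentin, Sable. Freya's chain of managers is Cora, Quentin, Sable. The first manager that appears in both chains is Quentin.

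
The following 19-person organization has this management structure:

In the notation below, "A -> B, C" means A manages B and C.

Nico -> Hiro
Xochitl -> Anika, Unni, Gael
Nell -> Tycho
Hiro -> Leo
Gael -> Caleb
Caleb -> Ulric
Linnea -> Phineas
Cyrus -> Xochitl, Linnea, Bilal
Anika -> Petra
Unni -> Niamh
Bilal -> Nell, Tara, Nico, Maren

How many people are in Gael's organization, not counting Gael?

Gael directly manages Caleb. Under Caleb: Ulric (1). That's 2 in total.

2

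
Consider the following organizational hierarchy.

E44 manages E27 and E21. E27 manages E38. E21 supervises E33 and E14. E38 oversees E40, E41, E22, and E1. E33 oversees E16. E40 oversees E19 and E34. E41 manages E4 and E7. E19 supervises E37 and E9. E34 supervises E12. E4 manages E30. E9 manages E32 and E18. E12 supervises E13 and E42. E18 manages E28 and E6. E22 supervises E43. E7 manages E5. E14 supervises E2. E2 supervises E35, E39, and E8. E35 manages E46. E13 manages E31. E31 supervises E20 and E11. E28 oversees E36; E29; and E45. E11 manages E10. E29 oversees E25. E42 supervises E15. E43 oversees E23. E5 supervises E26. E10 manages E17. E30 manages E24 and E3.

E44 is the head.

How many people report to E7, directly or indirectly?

E7 directly manages E5. Under E5: E26 (1). That's 2 in total.

2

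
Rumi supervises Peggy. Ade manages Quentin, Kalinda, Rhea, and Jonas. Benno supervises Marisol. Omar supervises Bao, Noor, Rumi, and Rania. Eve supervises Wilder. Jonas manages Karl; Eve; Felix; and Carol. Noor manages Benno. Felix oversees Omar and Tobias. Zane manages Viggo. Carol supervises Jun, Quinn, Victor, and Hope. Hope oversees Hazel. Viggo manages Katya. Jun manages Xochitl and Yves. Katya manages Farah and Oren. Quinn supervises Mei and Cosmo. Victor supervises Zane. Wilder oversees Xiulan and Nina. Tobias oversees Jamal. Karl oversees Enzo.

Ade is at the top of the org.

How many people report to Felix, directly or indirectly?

10

Felix directly manages Omar, Tobias. Under Omar: Rania, Bao, Noor, Benno, Marisol, Rumi, Peggy (7). Under Tobias: Jamal (1). So Felix's organization is 2 direct reports plus everyone under them: 8 + 2 = 10.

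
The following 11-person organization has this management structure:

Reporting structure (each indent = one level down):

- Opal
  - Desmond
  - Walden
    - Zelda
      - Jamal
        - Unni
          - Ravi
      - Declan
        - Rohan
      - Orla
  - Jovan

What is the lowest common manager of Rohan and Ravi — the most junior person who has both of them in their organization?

Rohan's chain of managers is Declan, Zelda, Walden, Opal. Ravi's chain of managers is Unni, Jamal, Zelda, Walden, Opal. The first manager that appears in both chains is Zelda.

Zelda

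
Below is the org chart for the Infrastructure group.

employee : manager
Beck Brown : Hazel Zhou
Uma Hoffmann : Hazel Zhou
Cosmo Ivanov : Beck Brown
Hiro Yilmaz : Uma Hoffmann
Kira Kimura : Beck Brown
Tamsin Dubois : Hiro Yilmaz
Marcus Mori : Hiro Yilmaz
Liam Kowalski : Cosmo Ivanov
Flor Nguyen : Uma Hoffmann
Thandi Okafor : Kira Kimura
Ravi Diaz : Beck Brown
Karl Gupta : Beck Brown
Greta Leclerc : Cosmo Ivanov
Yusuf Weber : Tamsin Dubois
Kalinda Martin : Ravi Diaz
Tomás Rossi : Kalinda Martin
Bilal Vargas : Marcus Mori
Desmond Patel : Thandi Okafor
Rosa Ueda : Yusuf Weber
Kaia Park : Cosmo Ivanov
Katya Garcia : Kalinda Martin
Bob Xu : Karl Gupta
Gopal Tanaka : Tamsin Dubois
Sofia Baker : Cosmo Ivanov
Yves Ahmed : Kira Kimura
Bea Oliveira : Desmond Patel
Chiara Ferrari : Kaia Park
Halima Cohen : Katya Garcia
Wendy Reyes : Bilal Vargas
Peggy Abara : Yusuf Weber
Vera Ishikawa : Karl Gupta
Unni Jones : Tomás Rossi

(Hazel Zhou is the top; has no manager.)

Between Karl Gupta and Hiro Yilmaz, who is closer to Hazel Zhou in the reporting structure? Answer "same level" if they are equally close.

same level

Both Karl Gupta and Hiro Yilmaz are 2 levels below Hazel Zhou.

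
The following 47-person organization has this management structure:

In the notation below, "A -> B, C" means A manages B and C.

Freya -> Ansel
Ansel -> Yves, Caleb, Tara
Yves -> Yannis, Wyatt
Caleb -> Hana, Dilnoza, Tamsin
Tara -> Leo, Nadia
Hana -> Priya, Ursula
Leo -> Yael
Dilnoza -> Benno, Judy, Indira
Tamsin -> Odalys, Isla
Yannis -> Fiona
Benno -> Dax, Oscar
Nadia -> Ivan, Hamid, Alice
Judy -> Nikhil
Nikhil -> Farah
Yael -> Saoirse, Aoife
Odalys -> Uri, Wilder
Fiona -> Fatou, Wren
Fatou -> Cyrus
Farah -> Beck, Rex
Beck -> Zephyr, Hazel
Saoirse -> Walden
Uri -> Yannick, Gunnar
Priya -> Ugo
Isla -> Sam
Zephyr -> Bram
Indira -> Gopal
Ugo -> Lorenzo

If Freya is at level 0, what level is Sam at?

Chain from Sam up to Freya: Sam → Isla → Tamsin → Caleb → Ansel → Freya. That is 5 steps up, so Sam is 5 levels below Freya.

5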